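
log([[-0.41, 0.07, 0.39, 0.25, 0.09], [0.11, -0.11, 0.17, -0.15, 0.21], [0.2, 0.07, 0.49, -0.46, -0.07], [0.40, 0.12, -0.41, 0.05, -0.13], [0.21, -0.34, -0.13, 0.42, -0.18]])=[[(-0.67+2.03j),  -0.50-0.23j,  (-0.05-0.97j),  -0.37-0.93j,  -0.37-0.56j], [-0.63-0.40j,  (-1.04+0.05j),  0.37+0.19j,  (-1.06+0.18j),  1.33+0.11j], [-0.38-0.82j,  0.22+0.09j,  -0.50+0.39j,  (-0.46+0.38j),  (-0.25+0.23j)], [(-0.5-1.38j),  (0.37+0.16j),  -0.29+0.66j,  -0.90+0.63j,  (-0.39+0.38j)], [(0.31-0.15j),  -2.51+0.02j,  (0.54+0.07j),  (0.96+0.07j),  -1.10+0.04j]]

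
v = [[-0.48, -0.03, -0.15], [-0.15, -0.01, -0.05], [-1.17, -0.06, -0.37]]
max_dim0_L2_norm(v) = 1.27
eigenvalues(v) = [(-0.86+0j), (-0+0j), (-0-0j)]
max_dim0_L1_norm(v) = 1.8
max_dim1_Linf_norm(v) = 1.17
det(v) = -0.00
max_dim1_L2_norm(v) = 1.23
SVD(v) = [[-0.38,-0.87,-0.32], [-0.12,-0.3,0.95], [-0.92,0.39,0.01]] @ diag([1.3372592049780914, 0.0054261301150101415, 0.002894099745549345]) @ [[0.95,0.05,0.30], [-0.01,0.99,-0.15], [0.31,-0.14,-0.94]]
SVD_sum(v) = [[-0.48,-0.03,-0.15],[-0.15,-0.01,-0.05],[-1.17,-0.06,-0.37]] + [[0.00, -0.00, 0.0],[0.0, -0.0, 0.00],[-0.00, 0.00, -0.0]] + [[-0.0, 0.00, 0.00], [0.00, -0.00, -0.0], [0.0, -0.0, -0.00]]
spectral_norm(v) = 1.34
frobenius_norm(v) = 1.34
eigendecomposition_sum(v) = [[-0.48+0.00j, -0.03-0.00j, (-0.15+0j)], [(-0.15+0j), -0.01-0.00j, (-0.05+0j)], [-1.17+0.00j, -0.07-0.00j, (-0.37+0j)]] + [[-0.00+0.00j,-0.00-0.00j,-0j], [0.00+0.00j,-0.00+0.00j,(-0-0j)], [0.00-0.00j,0j,-0.00+0.00j]] + [[(-0-0j),(-0+0j),0.00+0.00j],[-0j,-0.00-0.00j,-0.00+0.00j],[0j,-0j,(-0-0j)]]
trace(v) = -0.86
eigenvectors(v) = [[(-0.38+0j), 0.26+0.03j, 0.26-0.03j], [(-0.12+0j), -0.05-0.50j, -0.05+0.50j], [(-0.92+0j), (-0.82+0j), -0.82-0.00j]]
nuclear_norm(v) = 1.35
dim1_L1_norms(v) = [0.66, 0.21, 1.6]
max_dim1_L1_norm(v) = 1.6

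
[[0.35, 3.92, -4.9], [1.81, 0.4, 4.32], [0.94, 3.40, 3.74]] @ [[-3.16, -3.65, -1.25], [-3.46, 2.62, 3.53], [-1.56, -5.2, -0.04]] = [[-7.03,  34.47,  13.6], [-13.84,  -28.02,  -1.02], [-20.57,  -13.97,  10.68]]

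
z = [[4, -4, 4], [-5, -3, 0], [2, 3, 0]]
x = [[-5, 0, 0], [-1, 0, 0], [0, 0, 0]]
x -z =[[-9, 4, -4], [4, 3, 0], [-2, -3, 0]]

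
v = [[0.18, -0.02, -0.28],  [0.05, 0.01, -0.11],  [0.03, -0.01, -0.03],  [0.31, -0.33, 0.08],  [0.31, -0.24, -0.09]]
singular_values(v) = [0.62, 0.34, 0.0]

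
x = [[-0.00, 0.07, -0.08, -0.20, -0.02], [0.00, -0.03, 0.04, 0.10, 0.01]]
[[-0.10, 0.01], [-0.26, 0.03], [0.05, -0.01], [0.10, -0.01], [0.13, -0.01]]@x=[[0.0, -0.01, 0.01, 0.02, 0.00], [0.00, -0.02, 0.02, 0.06, 0.01], [0.0, 0.00, -0.0, -0.01, -0.00], [0.00, 0.01, -0.01, -0.02, -0.0], [0.00, 0.01, -0.01, -0.03, -0.00]]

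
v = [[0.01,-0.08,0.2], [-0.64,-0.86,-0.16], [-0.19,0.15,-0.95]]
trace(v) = -1.80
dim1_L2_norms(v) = [0.22, 1.08, 0.98]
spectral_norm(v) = 1.12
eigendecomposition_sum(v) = [[0.00+0.00j, (-0+0j), 0j], [(-0+0j), 0j, (-0-0j)], [(-0+0j), 0.00+0.00j, (-0-0j)]] + [[0.00-0.18j,(-0.04-0.25j),(0.1-0.04j)], [(-0.32+0.01j),(-0.43+0.08j),-0.08-0.17j], [-0.09+0.84j,0.07+1.16j,-0.47+0.15j]] + [[0.00+0.18j, -0.04+0.25j, 0.10+0.04j],[(-0.32-0.01j), (-0.43-0.08j), -0.08+0.17j],[(-0.09-0.84j), (0.07-1.16j), (-0.47-0.15j)]]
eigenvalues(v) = [0j, (-0.9+0.05j), (-0.9-0.05j)]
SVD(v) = [[-0.06,-0.21,0.98], [0.88,-0.48,-0.05], [0.48,0.85,0.21]] @ diag([1.1187272440863931, 0.9648020099663204, 0.002536711219688997]) @ [[-0.58,  -0.61,  -0.54], [0.15,  0.58,  -0.8], [0.80,  -0.55,  -0.25]]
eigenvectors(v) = [[(0.8+0j), (0.2-0.02j), (0.2+0.02j)],[(-0.55+0j), -0.04-0.34j, (-0.04+0.34j)],[(-0.25+0j), -0.92+0.00j, (-0.92-0j)]]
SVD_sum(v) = [[0.04, 0.04, 0.04],[-0.57, -0.59, -0.53],[-0.31, -0.32, -0.29]] + [[-0.03, -0.12, 0.17], [-0.07, -0.27, 0.37], [0.12, 0.47, -0.66]] + [[0.00, -0.0, -0.00], [-0.00, 0.00, 0.0], [0.0, -0.00, -0.0]]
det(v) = 0.00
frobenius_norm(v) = 1.48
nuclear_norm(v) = 2.09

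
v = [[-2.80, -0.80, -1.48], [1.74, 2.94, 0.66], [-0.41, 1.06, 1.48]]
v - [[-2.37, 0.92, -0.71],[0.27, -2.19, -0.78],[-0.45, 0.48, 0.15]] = [[-0.43,-1.72,-0.77], [1.47,5.13,1.44], [0.04,0.58,1.33]]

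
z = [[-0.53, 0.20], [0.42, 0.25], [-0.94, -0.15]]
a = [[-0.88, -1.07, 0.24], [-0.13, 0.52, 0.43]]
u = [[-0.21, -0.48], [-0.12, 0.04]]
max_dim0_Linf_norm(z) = 0.94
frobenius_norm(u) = 0.54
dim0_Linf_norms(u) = [0.21, 0.48]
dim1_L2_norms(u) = [0.52, 0.13]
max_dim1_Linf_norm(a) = 1.07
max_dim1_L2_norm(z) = 0.95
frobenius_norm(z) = 1.21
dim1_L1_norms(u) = [0.69, 0.16]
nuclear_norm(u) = 0.65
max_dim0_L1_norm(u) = 0.52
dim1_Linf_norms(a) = [1.07, 0.52]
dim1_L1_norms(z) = [0.73, 0.67, 1.09]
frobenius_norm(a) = 1.56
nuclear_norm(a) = 2.06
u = a @ z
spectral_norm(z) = 1.16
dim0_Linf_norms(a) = [0.88, 1.07, 0.43]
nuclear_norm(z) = 1.50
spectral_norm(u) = 0.52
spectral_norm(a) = 1.43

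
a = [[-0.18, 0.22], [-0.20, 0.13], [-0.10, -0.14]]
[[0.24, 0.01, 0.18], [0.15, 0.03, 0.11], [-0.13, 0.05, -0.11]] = a @[[-0.10, -0.24, -0.03], [1.03, -0.16, 0.81]]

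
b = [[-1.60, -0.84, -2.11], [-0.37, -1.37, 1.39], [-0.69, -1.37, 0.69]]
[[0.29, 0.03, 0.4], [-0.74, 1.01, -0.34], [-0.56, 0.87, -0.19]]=b @ [[0.21, -0.24, 0.01], [0.13, -0.36, 0.03], [-0.35, 0.31, -0.21]]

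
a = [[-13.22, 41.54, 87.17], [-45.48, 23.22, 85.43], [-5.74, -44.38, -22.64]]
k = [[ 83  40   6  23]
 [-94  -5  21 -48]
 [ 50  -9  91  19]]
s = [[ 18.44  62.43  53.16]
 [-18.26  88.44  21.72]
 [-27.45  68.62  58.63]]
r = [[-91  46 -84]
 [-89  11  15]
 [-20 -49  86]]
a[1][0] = -45.48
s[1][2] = 21.72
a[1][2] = 85.43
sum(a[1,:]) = 63.17000000000001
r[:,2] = [-84, 15, 86]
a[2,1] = -44.38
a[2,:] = [-5.74, -44.38, -22.64]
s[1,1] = 88.44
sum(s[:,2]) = 133.51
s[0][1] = 62.43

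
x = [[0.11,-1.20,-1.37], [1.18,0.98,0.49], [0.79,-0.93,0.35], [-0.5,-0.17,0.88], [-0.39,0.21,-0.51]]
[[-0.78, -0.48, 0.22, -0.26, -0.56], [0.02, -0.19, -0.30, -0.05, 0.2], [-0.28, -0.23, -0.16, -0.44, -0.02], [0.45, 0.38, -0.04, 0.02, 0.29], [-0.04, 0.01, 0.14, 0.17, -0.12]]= x@[[-0.30, -0.33, -0.17, -0.23, -0.05], [0.19, 0.07, -0.03, 0.26, 0.1], [0.38, 0.26, -0.15, -0.06, 0.32]]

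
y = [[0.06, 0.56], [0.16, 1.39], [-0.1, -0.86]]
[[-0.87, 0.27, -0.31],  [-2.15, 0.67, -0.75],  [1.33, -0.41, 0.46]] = y @ [[0.48, -0.69, 0.98], [-1.6, 0.56, -0.65]]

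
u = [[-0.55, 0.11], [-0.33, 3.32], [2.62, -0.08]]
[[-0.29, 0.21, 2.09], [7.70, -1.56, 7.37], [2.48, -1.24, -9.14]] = u@ [[1.02, -0.49, -3.43], [2.42, -0.52, 1.88]]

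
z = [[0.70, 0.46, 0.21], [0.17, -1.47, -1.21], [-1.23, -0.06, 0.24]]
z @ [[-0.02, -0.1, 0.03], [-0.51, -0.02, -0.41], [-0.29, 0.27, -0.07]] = [[-0.31, -0.02, -0.18], [1.1, -0.31, 0.69], [-0.01, 0.19, -0.03]]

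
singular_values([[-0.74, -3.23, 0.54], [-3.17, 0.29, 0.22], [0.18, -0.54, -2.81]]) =[3.53, 3.14, 2.71]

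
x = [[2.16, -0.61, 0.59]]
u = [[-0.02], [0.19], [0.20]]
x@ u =[[-0.04]]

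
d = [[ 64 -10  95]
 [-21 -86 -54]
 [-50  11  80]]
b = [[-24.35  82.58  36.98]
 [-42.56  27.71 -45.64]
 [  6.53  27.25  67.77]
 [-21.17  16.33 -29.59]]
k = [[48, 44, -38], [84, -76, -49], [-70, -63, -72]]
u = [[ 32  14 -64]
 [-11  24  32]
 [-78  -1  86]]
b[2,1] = 27.25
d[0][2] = 95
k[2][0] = -70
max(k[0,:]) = 48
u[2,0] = -78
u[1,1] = 24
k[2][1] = -63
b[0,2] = 36.98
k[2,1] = -63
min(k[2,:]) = -72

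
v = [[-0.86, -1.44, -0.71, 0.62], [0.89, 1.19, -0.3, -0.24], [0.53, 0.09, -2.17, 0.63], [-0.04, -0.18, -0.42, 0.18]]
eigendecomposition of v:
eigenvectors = [[0.48, 0.77, -0.83, 0.34], [-0.04, -0.59, 0.48, 0.01], [0.85, 0.18, -0.24, 0.34], [0.19, 0.12, -0.17, 0.88]]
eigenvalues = [-1.73, 0.17, -0.1, 0.0]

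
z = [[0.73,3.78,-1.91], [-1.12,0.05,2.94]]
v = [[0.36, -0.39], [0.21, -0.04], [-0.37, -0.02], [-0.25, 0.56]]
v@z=[[0.7, 1.34, -1.83], [0.20, 0.79, -0.52], [-0.25, -1.4, 0.65], [-0.81, -0.92, 2.12]]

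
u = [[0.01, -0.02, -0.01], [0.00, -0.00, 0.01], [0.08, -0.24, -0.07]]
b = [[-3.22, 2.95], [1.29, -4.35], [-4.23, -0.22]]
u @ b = [[-0.02, 0.12],[-0.04, -0.0],[-0.27, 1.30]]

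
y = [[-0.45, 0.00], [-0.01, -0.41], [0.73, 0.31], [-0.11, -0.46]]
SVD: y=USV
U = [[-0.4, 0.44], [-0.24, -0.62], [0.81, -0.23], [-0.35, -0.61]]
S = [0.96, 0.55]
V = [[0.85, 0.53], [-0.53, 0.85]]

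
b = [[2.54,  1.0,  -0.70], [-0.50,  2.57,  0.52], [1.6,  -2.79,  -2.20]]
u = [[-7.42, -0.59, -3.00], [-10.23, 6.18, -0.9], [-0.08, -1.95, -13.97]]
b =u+[[9.96, 1.59, 2.3], [9.73, -3.61, 1.42], [1.68, -0.84, 11.77]]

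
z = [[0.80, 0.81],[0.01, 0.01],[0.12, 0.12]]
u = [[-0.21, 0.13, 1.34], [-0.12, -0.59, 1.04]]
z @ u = [[-0.27,-0.37,1.91],  [-0.0,-0.0,0.02],  [-0.04,-0.06,0.29]]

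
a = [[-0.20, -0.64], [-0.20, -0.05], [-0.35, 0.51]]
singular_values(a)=[0.82, 0.45]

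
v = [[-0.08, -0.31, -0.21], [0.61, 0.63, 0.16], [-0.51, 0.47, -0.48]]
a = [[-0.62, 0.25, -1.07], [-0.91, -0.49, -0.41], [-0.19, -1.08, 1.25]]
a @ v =[[0.75, -0.15, 0.68], [-0.02, -0.22, 0.31], [-1.28, -0.03, -0.73]]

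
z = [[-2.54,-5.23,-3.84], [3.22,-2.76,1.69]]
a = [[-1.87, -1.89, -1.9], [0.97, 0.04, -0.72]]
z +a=[[-4.41, -7.12, -5.74],[4.19, -2.72, 0.97]]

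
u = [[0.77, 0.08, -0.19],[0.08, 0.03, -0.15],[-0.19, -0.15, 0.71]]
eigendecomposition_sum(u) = [[0.51, 0.12, -0.46], [0.12, 0.03, -0.11], [-0.46, -0.11, 0.42]] + [[0.26, -0.04, 0.27], [-0.04, 0.01, -0.04], [0.27, -0.04, 0.29]] + [[-0.0, 0.00, 0.00], [0.00, -0.00, -0.0], [0.00, -0.0, -0.00]]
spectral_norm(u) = 0.96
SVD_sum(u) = [[0.51,0.12,-0.46], [0.12,0.03,-0.11], [-0.46,-0.11,0.42]] + [[0.26, -0.04, 0.27], [-0.04, 0.01, -0.04], [0.27, -0.04, 0.29]] + [[-0.0, 0.00, 0.0], [0.00, -0.00, -0.0], [0.00, -0.00, -0.0]]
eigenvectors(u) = [[0.73, 0.68, -0.05], [0.17, -0.1, 0.98], [-0.66, 0.73, 0.19]]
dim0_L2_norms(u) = [0.8, 0.17, 0.75]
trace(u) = 1.51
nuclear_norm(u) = 1.52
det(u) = -0.00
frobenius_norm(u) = 1.11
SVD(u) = [[-0.73, 0.68, -0.05], [-0.17, -0.10, 0.98], [0.66, 0.73, 0.19]] @ diag([0.9595730158428675, 0.5541711007058139, 0.003744116548681649]) @ [[-0.73,-0.17,0.66], [0.68,-0.1,0.73], [0.05,-0.98,-0.19]]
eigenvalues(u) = [0.96, 0.55, -0.0]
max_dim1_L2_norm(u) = 0.8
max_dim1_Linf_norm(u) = 0.77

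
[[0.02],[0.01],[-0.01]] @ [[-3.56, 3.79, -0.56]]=[[-0.07, 0.08, -0.01], [-0.04, 0.04, -0.01], [0.04, -0.04, 0.01]]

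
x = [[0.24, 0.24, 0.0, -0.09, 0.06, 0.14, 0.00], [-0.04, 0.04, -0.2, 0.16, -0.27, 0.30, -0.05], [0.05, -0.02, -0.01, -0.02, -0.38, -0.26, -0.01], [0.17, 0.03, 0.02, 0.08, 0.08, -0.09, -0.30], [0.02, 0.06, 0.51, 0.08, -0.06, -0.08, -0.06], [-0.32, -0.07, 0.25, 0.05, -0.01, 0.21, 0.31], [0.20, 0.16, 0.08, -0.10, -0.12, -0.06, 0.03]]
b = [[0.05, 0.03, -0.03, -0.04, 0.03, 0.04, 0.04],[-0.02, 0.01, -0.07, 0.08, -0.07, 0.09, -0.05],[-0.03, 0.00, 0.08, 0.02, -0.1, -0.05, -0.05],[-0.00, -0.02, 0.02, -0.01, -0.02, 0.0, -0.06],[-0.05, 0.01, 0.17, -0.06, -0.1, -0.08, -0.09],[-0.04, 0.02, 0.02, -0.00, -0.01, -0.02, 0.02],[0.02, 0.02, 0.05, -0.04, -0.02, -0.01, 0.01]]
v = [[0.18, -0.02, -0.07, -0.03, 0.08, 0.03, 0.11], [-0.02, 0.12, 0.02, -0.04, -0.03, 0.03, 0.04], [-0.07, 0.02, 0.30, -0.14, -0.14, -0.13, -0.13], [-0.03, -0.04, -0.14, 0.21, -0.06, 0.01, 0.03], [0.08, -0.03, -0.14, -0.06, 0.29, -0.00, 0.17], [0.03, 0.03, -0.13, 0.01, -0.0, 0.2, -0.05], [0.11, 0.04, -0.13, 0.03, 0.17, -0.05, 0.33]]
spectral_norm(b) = 0.30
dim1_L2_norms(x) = [0.38, 0.48, 0.46, 0.38, 0.53, 0.56, 0.32]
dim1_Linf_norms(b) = [0.05, 0.09, 0.1, 0.06, 0.17, 0.04, 0.05]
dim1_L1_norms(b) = [0.26, 0.39, 0.33, 0.13, 0.56, 0.13, 0.17]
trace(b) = 0.02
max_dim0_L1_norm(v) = 0.93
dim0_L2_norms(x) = [0.48, 0.31, 0.61, 0.24, 0.5, 0.49, 0.44]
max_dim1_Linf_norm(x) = 0.51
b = x @ v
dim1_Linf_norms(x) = [0.24, 0.3, 0.38, 0.3, 0.51, 0.32, 0.2]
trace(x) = 0.53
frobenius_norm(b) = 0.37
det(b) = 0.00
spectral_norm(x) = 0.69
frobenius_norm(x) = 1.20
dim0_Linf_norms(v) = [0.18, 0.12, 0.3, 0.21, 0.29, 0.2, 0.33]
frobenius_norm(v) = 0.83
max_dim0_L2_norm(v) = 0.41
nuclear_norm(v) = 1.63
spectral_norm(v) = 0.66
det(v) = 0.00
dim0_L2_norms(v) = [0.24, 0.14, 0.41, 0.27, 0.38, 0.25, 0.41]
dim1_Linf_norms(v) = [0.18, 0.12, 0.3, 0.21, 0.29, 0.2, 0.33]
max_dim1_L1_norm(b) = 0.56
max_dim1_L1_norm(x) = 1.22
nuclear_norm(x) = 2.63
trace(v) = 1.63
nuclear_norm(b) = 0.67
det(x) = -0.00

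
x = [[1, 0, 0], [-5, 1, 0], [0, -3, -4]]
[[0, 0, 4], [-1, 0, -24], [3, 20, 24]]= x @ [[0, 0, 4], [-1, 0, -4], [0, -5, -3]]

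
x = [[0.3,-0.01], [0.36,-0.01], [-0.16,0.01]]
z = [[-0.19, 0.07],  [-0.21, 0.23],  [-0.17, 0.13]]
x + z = [[0.11, 0.06], [0.15, 0.22], [-0.33, 0.14]]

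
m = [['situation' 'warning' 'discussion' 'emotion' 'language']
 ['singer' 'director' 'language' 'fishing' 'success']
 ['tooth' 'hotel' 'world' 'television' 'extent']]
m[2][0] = 'tooth'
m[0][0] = 'situation'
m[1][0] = 'singer'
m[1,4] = 'success'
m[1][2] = 'language'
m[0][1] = 'warning'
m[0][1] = 'warning'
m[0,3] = 'emotion'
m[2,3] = 'television'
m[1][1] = 'director'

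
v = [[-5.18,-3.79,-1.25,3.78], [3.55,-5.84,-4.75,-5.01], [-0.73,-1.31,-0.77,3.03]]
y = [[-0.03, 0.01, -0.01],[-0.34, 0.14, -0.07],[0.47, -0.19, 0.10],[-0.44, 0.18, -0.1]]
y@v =[[0.2, 0.07, -0.0, -0.19], [2.31, 0.56, -0.19, -2.2], [-3.18, -0.8, 0.24, 3.03], [2.99, 0.75, -0.23, -2.87]]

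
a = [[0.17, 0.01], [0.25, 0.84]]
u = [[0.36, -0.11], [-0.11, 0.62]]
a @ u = [[0.06, -0.01], [-0.00, 0.49]]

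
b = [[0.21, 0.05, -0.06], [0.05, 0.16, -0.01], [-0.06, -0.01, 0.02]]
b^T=[[0.21, 0.05, -0.06], [0.05, 0.16, -0.01], [-0.06, -0.01, 0.02]]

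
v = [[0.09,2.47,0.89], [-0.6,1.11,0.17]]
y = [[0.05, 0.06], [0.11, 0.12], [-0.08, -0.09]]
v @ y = [[0.20, 0.22], [0.08, 0.08]]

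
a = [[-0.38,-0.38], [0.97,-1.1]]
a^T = [[-0.38, 0.97],[-0.38, -1.1]]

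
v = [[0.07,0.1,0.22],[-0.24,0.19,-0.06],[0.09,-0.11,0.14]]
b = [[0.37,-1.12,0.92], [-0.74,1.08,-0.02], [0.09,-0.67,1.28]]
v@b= [[-0.03, -0.12, 0.34],  [-0.23, 0.51, -0.30],  [0.13, -0.31, 0.26]]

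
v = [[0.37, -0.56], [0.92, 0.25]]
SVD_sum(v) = [[0.35,0.01], [0.93,0.03]] + [[0.02,-0.57], [-0.01,0.22]]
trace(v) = 0.62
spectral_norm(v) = 0.99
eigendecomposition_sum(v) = [[(0.18+0.34j), -0.28+0.12j], [(0.46-0.2j), (0.12+0.37j)]] + [[(0.18-0.34j), (-0.28-0.12j)], [0.46+0.20j, (0.12-0.37j)]]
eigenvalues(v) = [(0.31+0.72j), (0.31-0.72j)]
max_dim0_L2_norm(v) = 0.99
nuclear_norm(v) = 1.60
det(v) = 0.61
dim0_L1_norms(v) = [1.29, 0.81]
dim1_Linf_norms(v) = [0.56, 0.92]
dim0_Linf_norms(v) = [0.92, 0.56]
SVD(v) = [[-0.35,  -0.94],[-0.94,  0.35]] @ diag([0.9920458269514713, 0.6125725077312658]) @ [[-1.0, -0.04], [-0.04, 1.0]]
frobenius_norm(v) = 1.17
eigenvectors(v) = [[0.05+0.61j, 0.05-0.61j], [0.79+0.00j, 0.79-0.00j]]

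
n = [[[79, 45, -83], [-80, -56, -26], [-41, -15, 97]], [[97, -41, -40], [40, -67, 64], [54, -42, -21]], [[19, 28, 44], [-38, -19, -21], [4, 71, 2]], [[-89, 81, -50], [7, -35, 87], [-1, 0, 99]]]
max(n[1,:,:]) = 97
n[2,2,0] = 4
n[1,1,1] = -67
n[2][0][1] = 28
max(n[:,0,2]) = 44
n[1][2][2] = -21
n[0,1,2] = -26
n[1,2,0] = 54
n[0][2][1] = -15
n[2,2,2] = 2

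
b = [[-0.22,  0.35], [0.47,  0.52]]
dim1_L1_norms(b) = [0.57, 0.99]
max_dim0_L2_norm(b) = 0.63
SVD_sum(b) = [[0.09, 0.13], [0.4, 0.57]] + [[-0.31,0.22], [0.07,-0.05]]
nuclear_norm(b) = 1.10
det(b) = -0.28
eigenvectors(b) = [[-0.89, -0.36], [0.46, -0.93]]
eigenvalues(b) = [-0.4, 0.7]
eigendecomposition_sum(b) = [[-0.33, 0.13],  [0.17, -0.07]] + [[0.11,  0.22], [0.3,  0.59]]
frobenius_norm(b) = 0.81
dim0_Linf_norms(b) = [0.47, 0.52]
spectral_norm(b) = 0.71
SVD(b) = [[0.23, 0.97], [0.97, -0.23]] @ diag([0.7138229950733982, 0.39071310664532793]) @ [[0.57, 0.82], [-0.82, 0.57]]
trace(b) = 0.30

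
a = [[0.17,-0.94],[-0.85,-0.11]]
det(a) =-0.818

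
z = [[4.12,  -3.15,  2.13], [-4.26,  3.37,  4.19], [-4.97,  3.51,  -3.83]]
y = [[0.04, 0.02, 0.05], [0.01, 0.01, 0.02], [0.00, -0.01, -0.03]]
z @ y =[[0.13, 0.03, 0.08], [-0.14, -0.09, -0.27], [-0.16, -0.03, -0.06]]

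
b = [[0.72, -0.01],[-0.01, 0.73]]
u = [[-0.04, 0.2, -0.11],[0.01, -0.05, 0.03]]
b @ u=[[-0.03, 0.14, -0.08], [0.01, -0.04, 0.02]]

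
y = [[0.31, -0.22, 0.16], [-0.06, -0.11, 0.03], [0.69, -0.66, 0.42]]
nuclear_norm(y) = 1.26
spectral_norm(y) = 1.12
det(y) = 0.00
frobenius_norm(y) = 1.13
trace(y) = 0.62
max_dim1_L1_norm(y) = 1.77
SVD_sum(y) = [[0.27, -0.25, 0.16], [0.03, -0.03, 0.02], [0.7, -0.65, 0.42]] + [[0.04, 0.03, -0.01], [-0.09, -0.09, 0.01], [-0.01, -0.01, 0.0]] + [[-0.00,0.0,0.00], [-0.00,0.00,0.00], [0.0,-0.0,-0.0]]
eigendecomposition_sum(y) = [[0.31,  -0.21,  0.16],[0.01,  -0.0,  0.0],[0.77,  -0.53,  0.39]] + [[-0.00, -0.00, 0.0],[0.0, 0.0, -0.00],[0.01, 0.0, -0.00]] + [[-0.0,-0.0,0.00], [-0.07,-0.11,0.03], [-0.09,-0.14,0.04]]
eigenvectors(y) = [[-0.38, 0.20, 0.02],[-0.01, -0.37, 0.61],[-0.93, -0.91, 0.79]]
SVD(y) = [[-0.37, 0.37, -0.85], [-0.04, -0.92, -0.39], [-0.93, -0.11, 0.35]] @ diag([1.121218043825655, 0.13292228240365336, 0.0013285482206222012]) @ [[-0.67, 0.62, -0.40],[0.71, 0.70, -0.11],[0.21, -0.36, -0.91]]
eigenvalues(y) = [0.7, -0.0, -0.07]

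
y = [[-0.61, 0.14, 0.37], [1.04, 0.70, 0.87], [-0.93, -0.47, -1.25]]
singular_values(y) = [2.21, 0.75, 0.25]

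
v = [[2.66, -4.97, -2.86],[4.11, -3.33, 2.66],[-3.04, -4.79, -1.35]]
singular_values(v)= [8.08, 5.89, 3.02]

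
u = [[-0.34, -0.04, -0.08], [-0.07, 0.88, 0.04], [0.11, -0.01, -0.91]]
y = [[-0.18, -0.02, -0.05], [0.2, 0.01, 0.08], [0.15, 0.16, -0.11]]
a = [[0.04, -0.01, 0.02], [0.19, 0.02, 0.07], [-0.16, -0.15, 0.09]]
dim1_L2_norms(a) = [0.05, 0.2, 0.24]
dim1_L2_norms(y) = [0.19, 0.22, 0.25]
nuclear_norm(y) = 0.52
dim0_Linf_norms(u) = [0.34, 0.88, 0.91]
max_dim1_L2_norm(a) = 0.24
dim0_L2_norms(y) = [0.31, 0.16, 0.14]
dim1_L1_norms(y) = [0.25, 0.29, 0.42]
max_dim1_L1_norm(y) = 0.42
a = u @ y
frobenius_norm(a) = 0.32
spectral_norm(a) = 0.28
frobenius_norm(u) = 1.32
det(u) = 0.28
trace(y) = -0.28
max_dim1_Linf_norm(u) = 0.91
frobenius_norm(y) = 0.38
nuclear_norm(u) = 2.15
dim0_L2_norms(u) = [0.36, 0.88, 0.91]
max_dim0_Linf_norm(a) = 0.19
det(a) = 0.00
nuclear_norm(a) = 0.43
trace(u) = -0.37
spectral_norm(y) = 0.33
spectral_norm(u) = 0.93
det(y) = 0.00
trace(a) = 0.15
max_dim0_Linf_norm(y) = 0.2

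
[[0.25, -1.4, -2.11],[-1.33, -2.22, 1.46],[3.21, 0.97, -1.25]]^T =[[0.25, -1.33, 3.21],[-1.4, -2.22, 0.97],[-2.11, 1.46, -1.25]]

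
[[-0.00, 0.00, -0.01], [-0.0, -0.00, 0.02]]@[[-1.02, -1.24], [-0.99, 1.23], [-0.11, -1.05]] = [[0.00,0.01], [-0.0,-0.02]]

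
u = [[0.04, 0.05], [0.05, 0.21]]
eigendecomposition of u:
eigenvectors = [[-0.96, -0.26],[0.26, -0.96]]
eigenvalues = [0.03, 0.22]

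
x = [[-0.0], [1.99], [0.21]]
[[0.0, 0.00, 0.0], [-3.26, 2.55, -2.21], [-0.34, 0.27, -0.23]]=x @ [[-1.64, 1.28, -1.11]]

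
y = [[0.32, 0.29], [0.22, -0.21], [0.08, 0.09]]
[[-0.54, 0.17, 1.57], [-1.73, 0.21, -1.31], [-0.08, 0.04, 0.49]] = y@[[-4.7, 0.74, -0.39], [3.31, -0.24, 5.84]]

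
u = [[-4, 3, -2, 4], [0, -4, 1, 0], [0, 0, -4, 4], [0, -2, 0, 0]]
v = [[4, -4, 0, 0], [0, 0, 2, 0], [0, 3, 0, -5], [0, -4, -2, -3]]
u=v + [[-8, 7, -2, 4], [0, -4, -1, 0], [0, -3, -4, 9], [0, 2, 2, 3]]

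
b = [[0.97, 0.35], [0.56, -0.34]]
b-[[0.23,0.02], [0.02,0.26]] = [[0.74, 0.33], [0.54, -0.6]]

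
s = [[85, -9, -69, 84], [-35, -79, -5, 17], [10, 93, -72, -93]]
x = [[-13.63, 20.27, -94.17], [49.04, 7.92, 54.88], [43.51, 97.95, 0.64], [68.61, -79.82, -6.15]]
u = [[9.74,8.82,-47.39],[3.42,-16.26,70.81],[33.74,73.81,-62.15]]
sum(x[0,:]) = -87.53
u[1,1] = -16.26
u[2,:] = [33.74, 73.81, -62.15]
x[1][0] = 49.04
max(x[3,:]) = 68.61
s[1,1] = -79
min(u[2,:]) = -62.15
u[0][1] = 8.82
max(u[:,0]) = 33.74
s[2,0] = 10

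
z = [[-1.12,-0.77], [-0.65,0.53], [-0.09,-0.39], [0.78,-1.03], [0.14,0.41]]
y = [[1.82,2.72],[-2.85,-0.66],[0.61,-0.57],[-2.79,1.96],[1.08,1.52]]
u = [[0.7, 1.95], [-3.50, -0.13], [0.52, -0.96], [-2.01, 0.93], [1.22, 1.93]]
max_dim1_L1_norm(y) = 4.75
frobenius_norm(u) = 5.28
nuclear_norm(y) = 8.31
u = y + z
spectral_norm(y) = 4.66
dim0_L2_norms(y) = [4.56, 3.78]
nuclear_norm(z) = 3.02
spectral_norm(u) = 4.35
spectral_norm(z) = 1.57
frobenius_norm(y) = 5.92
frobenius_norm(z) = 2.14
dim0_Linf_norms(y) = [2.85, 2.72]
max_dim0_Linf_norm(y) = 2.85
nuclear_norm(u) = 7.34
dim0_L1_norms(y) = [9.15, 7.43]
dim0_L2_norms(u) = [4.31, 3.05]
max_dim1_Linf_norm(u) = 3.5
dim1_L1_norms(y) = [4.54, 3.51, 1.18, 4.75, 2.6]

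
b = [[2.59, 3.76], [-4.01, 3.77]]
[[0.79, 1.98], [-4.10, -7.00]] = b@[[0.74, 1.36], [-0.30, -0.41]]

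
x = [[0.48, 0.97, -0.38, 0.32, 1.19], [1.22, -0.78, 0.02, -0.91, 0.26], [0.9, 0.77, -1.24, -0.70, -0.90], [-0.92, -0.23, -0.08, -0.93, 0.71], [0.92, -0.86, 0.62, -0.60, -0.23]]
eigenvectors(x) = [[(-0.69+0j), (-0.17+0.35j), -0.17-0.35j, -0.17+0.00j, -0.17-0.00j], [(-0.51+0j), (0.15-0.39j), 0.15+0.39j, 0.53+0.04j, 0.53-0.04j], [-0.33+0.00j, (0.4-0.25j), (0.4+0.25j), (0.8+0j), (0.8-0j)], [(0.23+0j), (-0.53+0j), -0.53-0.00j, -0.15-0.10j, (-0.15+0.1j)], [(-0.32+0j), 0.11-0.41j, (0.11+0.41j), 0.05-0.03j, 0.05+0.03j]]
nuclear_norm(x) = 7.73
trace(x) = -2.70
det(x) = 2.61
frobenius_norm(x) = 3.84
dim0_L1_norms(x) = [4.44, 3.61, 2.34, 3.46, 3.29]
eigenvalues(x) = [(1.46+0j), (-1.24+0.96j), (-1.24-0.96j), (-0.84+0.16j), (-0.84-0.16j)]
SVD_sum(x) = [[-0.33, 0.14, 0.03, 0.21, 0.13], [1.14, -0.48, -0.11, -0.75, -0.47], [0.85, -0.36, -0.08, -0.56, -0.35], [-0.28, 0.12, 0.03, 0.18, 0.11], [0.96, -0.40, -0.09, -0.63, -0.39]] + [[0.24, 0.66, -0.56, 0.11, -0.14], [-0.11, -0.29, 0.25, -0.05, 0.06], [0.42, 1.15, -0.98, 0.2, -0.24], [-0.15, -0.41, 0.36, -0.07, 0.09], [-0.21, -0.57, 0.49, -0.10, 0.12]] + [[0.32, 0.13, -0.06, -0.32, 1.17], [0.17, 0.07, -0.03, -0.18, 0.64], [-0.07, -0.03, 0.01, 0.07, -0.27], [0.16, 0.07, -0.03, -0.16, 0.6], [0.01, 0.01, -0.00, -0.01, 0.05]] + [[0.25, 0.01, 0.18, 0.33, 0.03],  [0.01, 0.0, 0.01, 0.01, 0.0],  [-0.30, -0.01, -0.21, -0.4, -0.04],  [-0.65, -0.03, -0.46, -0.86, -0.08],  [0.15, 0.01, 0.11, 0.2, 0.02]] + [[0.0, 0.03, 0.04, -0.02, -0.01],[-0.0, -0.08, -0.09, 0.05, 0.02],[0.00, 0.02, 0.02, -0.01, -0.00],[0.00, 0.03, 0.03, -0.02, -0.01],[0.0, 0.10, 0.11, -0.06, -0.02]]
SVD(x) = [[0.19, 0.43, 0.79, 0.32, 0.24], [-0.64, -0.19, 0.43, 0.01, -0.60], [-0.48, 0.75, -0.18, -0.39, 0.14], [0.16, -0.27, 0.40, -0.84, 0.19], [-0.54, -0.37, 0.03, 0.2, 0.73]] @ diag([2.3655971281285635, 2.1290899545172564, 1.605428328727815, 1.402119019408066, 0.23062595191344556]) @ [[-0.75, 0.31, 0.07, 0.49, 0.31], [0.26, 0.72, -0.62, 0.12, -0.15], [0.25, 0.10, -0.05, -0.25, 0.93], [0.55, 0.02, 0.39, 0.73, 0.07], [0.01, 0.61, 0.68, -0.38, -0.14]]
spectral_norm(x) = 2.37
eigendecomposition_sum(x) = [[0.97-0.00j, 0.19+0.00j, (0.02-0j), (-0.11-0j), (0.66-0j)], [0.72-0.00j, (0.14+0j), 0.01-0.00j, -0.08-0.00j, 0.49-0.00j], [(0.46-0j), 0.09+0.00j, (0.01-0j), (-0.05-0j), (0.31-0j)], [-0.33+0.00j, -0.06+0.00j, (-0.01+0j), 0.04+0.00j, (-0.22+0j)], [(0.45-0j), (0.09+0j), (0.01-0j), -0.05-0.00j, (0.3-0j)]] + [[(-0.27+0.07j),0.50+0.59j,-0.38-0.27j,0.11+0.41j,(0.26-0.51j)], [0.28-0.09j,(-0.59-0.59j),(0.43+0.25j),-0.16-0.42j,-0.23+0.57j], [0.31+0.11j,-0.11-0.91j,0.20+0.52j,(0.15-0.48j),-0.59+0.35j], [(-0.23-0.29j),(-0.43+0.94j),(0.11-0.62j),(-0.43+0.37j),(0.77+0.01j)], [0.27-0.12j,(-0.64-0.52j),0.45+0.21j,-0.20-0.41j,-0.17+0.59j]] + [[-0.27-0.07j,0.50-0.59j,(-0.38+0.27j),(0.11-0.41j),(0.26+0.51j)], [(0.28+0.09j),-0.59+0.59j,0.43-0.25j,-0.16+0.42j,(-0.23-0.57j)], [(0.31-0.11j),(-0.11+0.91j),(0.2-0.52j),(0.15+0.48j),(-0.59-0.35j)], [-0.23+0.29j,-0.43-0.94j,(0.11+0.62j),-0.43-0.37j,0.77-0.01j], [0.27+0.12j,(-0.64+0.52j),0.45-0.21j,(-0.2+0.41j),(-0.17-0.59j)]] + [[(0.02+0.14j), (-0.11-0.73j), (0.18+0.51j), (0.1+0.24j), 0.01+0.52j], [-0.03-0.44j, (0.13+2.36j), -0.43-1.68j, -0.26-0.81j, 0.11-1.66j], [-0.09-0.66j, 0.45+3.51j, (-0.83-2.46j), (-0.47-1.18j), -0.02-2.49j], [(-0.06+0.14j), (0.35-0.73j), -0.15+0.57j, -0.06+0.28j, (-0.3+0.48j)], [(-0.03-0.04j), (0.17+0.19j), (-0.15-0.12j), -0.08-0.05j, -0.10-0.15j]] + [[0.02-0.14j, (-0.11+0.73j), 0.18-0.51j, (0.1-0.24j), (0.01-0.52j)], [-0.03+0.44j, 0.13-2.36j, -0.43+1.68j, -0.26+0.81j, 0.11+1.66j], [-0.09+0.66j, 0.45-3.51j, -0.83+2.46j, -0.47+1.18j, -0.02+2.49j], [(-0.06-0.14j), (0.35+0.73j), -0.15-0.57j, (-0.06-0.28j), -0.30-0.48j], [-0.03+0.04j, (0.17-0.19j), -0.15+0.12j, -0.08+0.05j, -0.10+0.15j]]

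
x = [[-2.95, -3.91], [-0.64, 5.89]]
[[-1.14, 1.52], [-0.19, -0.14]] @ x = [[2.39, 13.41], [0.65, -0.08]]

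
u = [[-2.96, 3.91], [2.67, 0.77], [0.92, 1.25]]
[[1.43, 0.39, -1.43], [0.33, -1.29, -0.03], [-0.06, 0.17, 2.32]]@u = [[-4.51, 4.1], [-4.45, 0.26], [2.77, 2.80]]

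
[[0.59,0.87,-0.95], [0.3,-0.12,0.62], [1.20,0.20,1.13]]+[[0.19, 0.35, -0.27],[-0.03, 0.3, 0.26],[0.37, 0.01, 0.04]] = [[0.78, 1.22, -1.22], [0.27, 0.18, 0.88], [1.57, 0.21, 1.17]]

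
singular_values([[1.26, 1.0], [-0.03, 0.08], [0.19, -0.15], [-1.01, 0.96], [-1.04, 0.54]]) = [1.95, 1.48]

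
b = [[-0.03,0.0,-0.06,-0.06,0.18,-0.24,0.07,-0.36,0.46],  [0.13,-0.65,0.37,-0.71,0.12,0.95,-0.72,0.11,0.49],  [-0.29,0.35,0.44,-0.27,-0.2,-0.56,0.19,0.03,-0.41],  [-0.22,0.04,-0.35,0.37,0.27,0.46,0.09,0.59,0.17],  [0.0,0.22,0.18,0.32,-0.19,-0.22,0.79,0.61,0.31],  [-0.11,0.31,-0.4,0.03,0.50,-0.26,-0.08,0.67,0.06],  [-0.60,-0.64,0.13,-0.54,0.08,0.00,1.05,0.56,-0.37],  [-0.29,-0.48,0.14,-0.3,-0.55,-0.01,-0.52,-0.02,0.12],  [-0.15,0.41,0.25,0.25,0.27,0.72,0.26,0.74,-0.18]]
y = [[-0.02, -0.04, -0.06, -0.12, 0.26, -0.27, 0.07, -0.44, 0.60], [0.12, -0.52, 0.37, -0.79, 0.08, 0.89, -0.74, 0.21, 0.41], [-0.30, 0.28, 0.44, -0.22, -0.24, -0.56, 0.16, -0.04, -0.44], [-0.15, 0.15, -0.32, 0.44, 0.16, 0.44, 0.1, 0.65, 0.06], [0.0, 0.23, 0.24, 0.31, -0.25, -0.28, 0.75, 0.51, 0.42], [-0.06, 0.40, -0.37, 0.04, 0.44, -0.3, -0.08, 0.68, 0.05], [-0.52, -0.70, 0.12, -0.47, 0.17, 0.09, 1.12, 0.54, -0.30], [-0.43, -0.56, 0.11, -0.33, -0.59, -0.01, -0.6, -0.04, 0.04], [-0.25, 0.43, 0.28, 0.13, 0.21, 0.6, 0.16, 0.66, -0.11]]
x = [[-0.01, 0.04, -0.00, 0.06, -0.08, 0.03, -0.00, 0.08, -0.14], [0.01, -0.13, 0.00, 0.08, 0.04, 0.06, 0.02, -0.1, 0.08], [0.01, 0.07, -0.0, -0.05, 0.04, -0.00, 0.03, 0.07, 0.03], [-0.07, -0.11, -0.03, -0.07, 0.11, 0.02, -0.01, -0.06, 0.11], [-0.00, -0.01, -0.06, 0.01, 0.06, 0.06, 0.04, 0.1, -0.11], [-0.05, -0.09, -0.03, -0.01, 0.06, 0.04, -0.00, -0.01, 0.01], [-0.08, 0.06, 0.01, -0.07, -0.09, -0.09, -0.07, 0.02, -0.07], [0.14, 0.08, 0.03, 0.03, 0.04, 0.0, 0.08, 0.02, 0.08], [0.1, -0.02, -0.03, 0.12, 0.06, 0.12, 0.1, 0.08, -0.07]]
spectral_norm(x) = 0.36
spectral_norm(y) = 2.02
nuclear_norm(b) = 9.05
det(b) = -0.00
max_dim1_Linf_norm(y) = 1.12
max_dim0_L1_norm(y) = 3.78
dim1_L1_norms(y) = [1.88, 4.13, 2.68, 2.47, 2.99, 2.42, 4.03, 2.71, 2.83]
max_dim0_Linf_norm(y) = 1.12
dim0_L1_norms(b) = [1.82, 3.1, 2.32, 2.85, 2.36, 3.42, 3.77, 3.69, 2.57]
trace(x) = -0.23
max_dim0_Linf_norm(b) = 1.05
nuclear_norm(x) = 1.21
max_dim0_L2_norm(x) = 0.26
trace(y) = 0.76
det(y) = -0.00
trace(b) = 0.53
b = y + x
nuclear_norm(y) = 9.29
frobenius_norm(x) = 0.59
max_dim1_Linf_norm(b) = 1.05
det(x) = -0.00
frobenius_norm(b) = 3.58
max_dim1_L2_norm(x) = 0.25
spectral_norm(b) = 2.09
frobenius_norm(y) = 3.60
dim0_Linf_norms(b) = [0.6, 0.65, 0.44, 0.71, 0.55, 0.95, 1.05, 0.74, 0.49]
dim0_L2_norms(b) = [0.79, 1.22, 0.86, 1.12, 0.91, 1.46, 1.62, 1.47, 0.97]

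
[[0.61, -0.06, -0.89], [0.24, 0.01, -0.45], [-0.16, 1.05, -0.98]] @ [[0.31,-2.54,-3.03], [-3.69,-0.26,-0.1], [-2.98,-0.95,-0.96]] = [[3.06, -0.69, -0.99], [1.38, -0.18, -0.30], [-1.0, 1.06, 1.32]]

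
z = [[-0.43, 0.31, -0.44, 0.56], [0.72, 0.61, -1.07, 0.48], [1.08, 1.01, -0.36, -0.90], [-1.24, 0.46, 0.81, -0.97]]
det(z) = 0.215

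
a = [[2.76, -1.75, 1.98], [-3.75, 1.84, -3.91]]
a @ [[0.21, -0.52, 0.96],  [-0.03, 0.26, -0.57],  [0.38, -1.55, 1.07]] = [[1.38, -4.96, 5.77],[-2.33, 8.49, -8.83]]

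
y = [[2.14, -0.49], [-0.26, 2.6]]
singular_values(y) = [2.81, 1.93]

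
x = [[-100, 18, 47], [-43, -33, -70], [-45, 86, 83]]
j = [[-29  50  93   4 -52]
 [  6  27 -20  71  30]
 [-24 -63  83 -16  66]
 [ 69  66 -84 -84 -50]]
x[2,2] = 83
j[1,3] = 71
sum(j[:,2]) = 72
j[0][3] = 4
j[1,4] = 30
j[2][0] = -24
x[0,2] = 47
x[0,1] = 18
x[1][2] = -70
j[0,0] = -29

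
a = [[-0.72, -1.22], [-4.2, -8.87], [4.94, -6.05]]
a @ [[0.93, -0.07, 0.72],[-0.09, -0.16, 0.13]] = [[-0.56,0.25,-0.68], [-3.11,1.71,-4.18], [5.14,0.62,2.77]]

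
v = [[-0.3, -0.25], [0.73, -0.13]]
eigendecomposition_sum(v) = [[-0.15+0.19j, (-0.13-0.06j)], [(0.36+0.19j), (-0.07+0.23j)]] + [[-0.15-0.19j, (-0.13+0.06j)], [0.36-0.19j, (-0.07-0.23j)]]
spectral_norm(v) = 0.79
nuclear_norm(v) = 1.07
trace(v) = -0.43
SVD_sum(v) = [[-0.29, 0.01],  [0.73, -0.03]] + [[-0.01, -0.26], [-0.00, -0.1]]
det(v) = 0.22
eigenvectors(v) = [[(0.1-0.49j),0.10+0.49j], [-0.86+0.00j,(-0.86-0j)]]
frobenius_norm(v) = 0.84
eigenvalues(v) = [(-0.22+0.42j), (-0.22-0.42j)]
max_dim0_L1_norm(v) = 1.03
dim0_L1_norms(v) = [1.03, 0.38]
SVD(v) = [[-0.37, 0.93], [0.93, 0.37]] @ diag([0.7897009909118524, 0.2804859086528918]) @ [[1.0, -0.04], [-0.04, -1.00]]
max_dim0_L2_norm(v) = 0.79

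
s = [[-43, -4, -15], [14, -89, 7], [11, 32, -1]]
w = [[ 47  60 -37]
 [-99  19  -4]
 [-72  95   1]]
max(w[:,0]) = 47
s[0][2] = -15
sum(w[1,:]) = -84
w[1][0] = -99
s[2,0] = 11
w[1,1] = 19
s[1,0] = 14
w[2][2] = 1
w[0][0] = 47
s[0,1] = -4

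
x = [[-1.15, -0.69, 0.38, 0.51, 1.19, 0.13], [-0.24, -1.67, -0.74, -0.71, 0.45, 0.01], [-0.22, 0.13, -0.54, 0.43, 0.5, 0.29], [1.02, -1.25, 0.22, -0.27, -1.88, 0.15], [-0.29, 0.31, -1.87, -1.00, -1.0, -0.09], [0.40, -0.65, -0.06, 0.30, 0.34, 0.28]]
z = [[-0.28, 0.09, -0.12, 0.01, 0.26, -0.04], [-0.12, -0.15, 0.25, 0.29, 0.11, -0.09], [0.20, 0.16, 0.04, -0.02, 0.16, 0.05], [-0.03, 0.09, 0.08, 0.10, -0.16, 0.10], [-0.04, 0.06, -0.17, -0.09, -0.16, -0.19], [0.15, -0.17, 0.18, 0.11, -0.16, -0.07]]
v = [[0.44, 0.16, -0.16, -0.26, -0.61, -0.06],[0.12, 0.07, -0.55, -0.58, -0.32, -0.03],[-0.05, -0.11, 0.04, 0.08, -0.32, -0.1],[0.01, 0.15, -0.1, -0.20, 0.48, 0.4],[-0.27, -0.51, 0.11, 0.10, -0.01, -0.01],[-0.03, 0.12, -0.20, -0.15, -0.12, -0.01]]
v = x @ z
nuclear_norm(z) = 1.81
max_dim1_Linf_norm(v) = 0.61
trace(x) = -4.35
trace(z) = -0.52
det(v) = 0.00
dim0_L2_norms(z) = [0.4, 0.31, 0.38, 0.34, 0.43, 0.25]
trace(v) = 0.33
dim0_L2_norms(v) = [0.53, 0.58, 0.63, 0.69, 0.91, 0.42]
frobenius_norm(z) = 0.87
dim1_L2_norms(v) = [0.83, 0.87, 0.37, 0.68, 0.6, 0.3]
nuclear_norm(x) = 9.27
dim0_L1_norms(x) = [3.32, 4.7, 3.81, 3.22, 5.36, 0.95]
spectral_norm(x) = 3.08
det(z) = 0.00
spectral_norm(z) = 0.55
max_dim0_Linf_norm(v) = 0.61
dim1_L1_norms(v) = [1.69, 1.67, 0.7, 1.34, 1.01, 0.63]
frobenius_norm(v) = 1.58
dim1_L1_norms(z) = [0.8, 1.01, 0.63, 0.56, 0.71, 0.84]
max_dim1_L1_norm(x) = 4.79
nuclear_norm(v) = 2.96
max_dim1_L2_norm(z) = 0.45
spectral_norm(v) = 1.18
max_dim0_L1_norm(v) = 1.86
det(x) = 0.03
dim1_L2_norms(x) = [1.91, 2.03, 0.94, 2.51, 2.38, 0.93]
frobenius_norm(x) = 4.63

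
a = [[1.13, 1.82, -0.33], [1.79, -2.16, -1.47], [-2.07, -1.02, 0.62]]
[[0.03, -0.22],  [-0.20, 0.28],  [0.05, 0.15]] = a @ [[-0.05, -0.04], [0.05, -0.11], [0.0, -0.08]]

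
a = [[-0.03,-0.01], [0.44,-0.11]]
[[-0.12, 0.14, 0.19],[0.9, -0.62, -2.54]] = a@[[2.83, -2.85, -6.06],[3.16, -5.72, -1.18]]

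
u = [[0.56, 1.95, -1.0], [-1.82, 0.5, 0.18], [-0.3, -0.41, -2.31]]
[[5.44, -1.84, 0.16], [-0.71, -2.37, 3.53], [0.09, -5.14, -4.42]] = u @ [[0.95, 1.43, -1.37],[2.23, -0.28, 1.42],[-0.56, 2.09, 1.84]]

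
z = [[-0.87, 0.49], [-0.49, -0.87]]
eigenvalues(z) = [(-0.87+0.49j), (-0.87-0.49j)]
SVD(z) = [[-0.87,-0.49], [-0.49,0.87]] @ diag([0.9984988733093294, 0.9984988733093293]) @ [[1.0, 0.00], [-0.0, -1.0]]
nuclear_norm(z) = 2.00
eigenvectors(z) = [[0.71+0.00j,  0.71-0.00j], [0.71j,  -0.71j]]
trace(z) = -1.74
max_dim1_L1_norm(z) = 1.36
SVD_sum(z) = [[-0.87, 0.00], [-0.49, 0.0]] + [[0.0, 0.49], [0.00, -0.87]]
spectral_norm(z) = 1.00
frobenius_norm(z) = 1.41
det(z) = 1.00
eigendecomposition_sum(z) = [[(-0.44+0.24j), 0.25+0.44j], [-0.24-0.43j, -0.44+0.24j]] + [[(-0.44-0.24j), (0.25-0.44j)], [(-0.24+0.43j), -0.44-0.24j]]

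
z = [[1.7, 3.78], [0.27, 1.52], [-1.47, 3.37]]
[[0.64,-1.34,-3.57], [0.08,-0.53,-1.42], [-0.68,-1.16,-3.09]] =z @ [[0.42,-0.01,-0.03], [-0.02,-0.35,-0.93]]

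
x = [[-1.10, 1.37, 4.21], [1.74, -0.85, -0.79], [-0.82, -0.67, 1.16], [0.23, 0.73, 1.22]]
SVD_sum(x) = [[-1.46, 1.36, 4.09], [0.49, -0.45, -1.37], [-0.36, 0.33, 0.99], [-0.4, 0.37, 1.11]] + [[0.36, 0.02, 0.12], [1.27, 0.08, 0.43], [-0.42, -0.03, -0.14], [0.61, 0.04, 0.21]] + [[-0.0, -0.01, 0.00], [-0.02, -0.48, 0.15], [-0.04, -0.97, 0.31], [0.01, 0.32, -0.10]]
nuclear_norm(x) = 7.86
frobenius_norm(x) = 5.45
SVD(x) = [[-0.9, -0.24, -0.01], [0.3, -0.84, -0.42], [-0.22, 0.28, -0.86], [-0.24, -0.41, 0.28]] @ diag([5.074039818752852, 1.6040428380525198, 1.1863669294964958]) @ [[0.32, -0.30, -0.9],[-0.95, -0.06, -0.32],[0.04, 0.95, -0.30]]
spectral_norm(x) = 5.07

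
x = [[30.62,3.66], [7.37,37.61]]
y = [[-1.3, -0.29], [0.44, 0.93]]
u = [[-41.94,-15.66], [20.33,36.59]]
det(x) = 1124.64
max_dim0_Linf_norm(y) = 1.3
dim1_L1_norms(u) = [57.6, 56.92]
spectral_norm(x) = 40.69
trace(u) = -5.35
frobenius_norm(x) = 49.19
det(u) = -1216.22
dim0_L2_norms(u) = [46.61, 39.8]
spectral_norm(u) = 57.53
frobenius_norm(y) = 1.68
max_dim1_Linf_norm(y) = 1.3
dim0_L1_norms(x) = [37.99, 41.27]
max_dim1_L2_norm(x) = 38.33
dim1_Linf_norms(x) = [30.62, 37.61]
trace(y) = -0.37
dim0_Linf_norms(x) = [30.62, 37.61]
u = y @ x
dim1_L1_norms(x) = [34.28, 44.98]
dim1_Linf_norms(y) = [1.3, 0.93]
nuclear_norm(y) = 2.24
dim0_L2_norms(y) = [1.37, 0.97]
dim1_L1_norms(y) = [1.59, 1.37]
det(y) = -1.08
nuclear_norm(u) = 78.67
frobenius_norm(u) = 61.29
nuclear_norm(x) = 68.33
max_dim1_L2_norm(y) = 1.33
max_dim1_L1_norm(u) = 57.6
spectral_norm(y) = 1.53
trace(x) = 68.23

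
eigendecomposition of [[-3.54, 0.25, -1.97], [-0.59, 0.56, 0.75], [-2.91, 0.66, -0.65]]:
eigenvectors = [[0.83, 0.29, 0.2], [0.01, 0.86, -0.79], [0.57, -0.41, -0.58]]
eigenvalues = [-4.89, 0.01, 1.25]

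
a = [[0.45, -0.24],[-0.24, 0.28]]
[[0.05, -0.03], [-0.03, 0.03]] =a@ [[0.11, 0.0],[0.0, 0.11]]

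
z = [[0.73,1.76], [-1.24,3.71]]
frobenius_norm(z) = 4.35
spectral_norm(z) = 4.19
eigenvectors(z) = [[-0.81, -0.72],  [-0.59, -0.69]]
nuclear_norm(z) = 5.36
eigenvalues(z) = [2.03, 2.41]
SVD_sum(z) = [[-0.33, 1.53], [-0.81, 3.8]] + [[1.06, 0.23],[-0.43, -0.09]]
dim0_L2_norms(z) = [1.44, 4.11]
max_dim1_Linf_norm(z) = 3.71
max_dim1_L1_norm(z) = 4.95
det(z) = 4.89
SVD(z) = [[0.37, 0.93], [0.93, -0.37]] @ diag([4.191768090152704, 1.1667391646711627]) @ [[-0.21,  0.98], [0.98,  0.21]]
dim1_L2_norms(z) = [1.91, 3.91]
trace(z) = 4.44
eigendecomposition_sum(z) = [[8.79, -9.18],  [6.47, -6.76]] + [[-8.06,10.94], [-7.71,10.47]]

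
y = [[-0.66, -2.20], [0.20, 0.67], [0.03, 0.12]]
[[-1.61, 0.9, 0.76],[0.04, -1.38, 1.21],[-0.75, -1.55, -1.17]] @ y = [[1.27, 4.24], [-0.27, -0.87], [0.15, 0.47]]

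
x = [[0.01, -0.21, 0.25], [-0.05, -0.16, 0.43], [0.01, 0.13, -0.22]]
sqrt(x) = [[(0.13+0.03j), -0.19+0.23j, -0.16-0.45j], [(-0.07+0.04j), 0.13+0.29j, 0.13-0.59j], [(-0.02-0.03j), (0.05-0.17j), 0.05+0.35j]]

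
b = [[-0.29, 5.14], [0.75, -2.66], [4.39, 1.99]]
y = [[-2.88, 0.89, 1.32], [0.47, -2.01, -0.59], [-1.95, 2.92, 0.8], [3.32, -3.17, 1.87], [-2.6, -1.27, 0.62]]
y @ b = [[7.3, -14.54], [-4.23, 6.59], [6.27, -16.2], [4.87, 29.22], [2.52, -8.75]]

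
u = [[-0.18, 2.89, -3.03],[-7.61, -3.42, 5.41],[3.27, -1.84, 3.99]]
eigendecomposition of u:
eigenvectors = [[(0.23+0.36j), 0.23-0.36j, (-0.02+0j)], [-0.83+0.00j, -0.83-0.00j, (0.72+0j)], [(-0.08-0.34j), (-0.08+0.34j), (0.7+0j)]]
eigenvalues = [(-0.81+5.54j), (-0.81-5.54j), (2.01+0j)]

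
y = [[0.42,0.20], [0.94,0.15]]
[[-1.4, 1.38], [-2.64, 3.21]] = y @ [[-2.55, 3.48], [-1.65, -0.43]]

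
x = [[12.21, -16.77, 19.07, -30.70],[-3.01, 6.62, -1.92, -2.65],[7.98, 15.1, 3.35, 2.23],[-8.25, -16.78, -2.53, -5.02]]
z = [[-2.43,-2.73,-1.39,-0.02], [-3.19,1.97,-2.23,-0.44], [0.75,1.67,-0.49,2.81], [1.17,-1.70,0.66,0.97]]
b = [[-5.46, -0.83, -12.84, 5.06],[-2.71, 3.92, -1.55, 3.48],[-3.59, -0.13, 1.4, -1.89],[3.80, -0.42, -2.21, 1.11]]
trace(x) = 17.16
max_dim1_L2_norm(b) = 14.87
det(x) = -68.92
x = b @ z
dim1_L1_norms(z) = [6.57, 7.83, 5.72, 4.5]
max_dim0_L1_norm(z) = 8.07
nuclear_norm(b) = 26.80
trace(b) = 0.97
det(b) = 183.39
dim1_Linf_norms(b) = [12.84, 3.92, 3.59, 3.8]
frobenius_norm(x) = 49.89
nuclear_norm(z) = 12.11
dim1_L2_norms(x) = [41.67, 7.97, 17.55, 19.53]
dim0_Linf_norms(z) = [3.19, 2.73, 2.23, 2.81]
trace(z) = 0.02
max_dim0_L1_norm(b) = 18.0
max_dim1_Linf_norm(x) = 30.7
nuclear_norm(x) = 74.39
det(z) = -0.34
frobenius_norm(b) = 17.24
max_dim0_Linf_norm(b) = 12.84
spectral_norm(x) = 42.87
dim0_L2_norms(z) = [4.24, 4.12, 2.75, 3.01]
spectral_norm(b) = 15.31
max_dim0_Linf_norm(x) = 30.7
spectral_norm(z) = 5.10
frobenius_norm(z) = 7.19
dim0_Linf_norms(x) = [12.21, 16.78, 19.07, 30.7]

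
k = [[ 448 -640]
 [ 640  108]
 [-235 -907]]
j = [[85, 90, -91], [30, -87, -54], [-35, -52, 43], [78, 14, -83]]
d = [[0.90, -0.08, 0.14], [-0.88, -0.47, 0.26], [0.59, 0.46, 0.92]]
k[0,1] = -640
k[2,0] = -235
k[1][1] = 108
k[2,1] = -907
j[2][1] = -52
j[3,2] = -83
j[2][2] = 43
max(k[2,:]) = -235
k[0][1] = -640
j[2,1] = -52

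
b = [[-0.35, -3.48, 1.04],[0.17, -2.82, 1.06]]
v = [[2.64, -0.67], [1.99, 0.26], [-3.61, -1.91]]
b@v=[[-11.60, -2.66], [-8.99, -2.87]]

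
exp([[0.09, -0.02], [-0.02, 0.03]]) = [[1.09, -0.02], [-0.02, 1.03]]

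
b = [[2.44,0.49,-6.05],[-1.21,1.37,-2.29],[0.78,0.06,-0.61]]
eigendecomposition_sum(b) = [[(1.3+0.63j), (0.19-0.28j), -3.27+1.46j], [(-0.09+1.5j), (0.34+0.07j), -2.70-2.56j], [0.45-0.12j, (-0.01-0.11j), -0.49+1.05j]] + [[1.30-0.63j, (0.19+0.28j), (-3.27-1.46j)], [-0.09-1.50j, (0.34-0.07j), -2.70+2.56j], [0.45+0.12j, (-0.01+0.11j), (-0.49-1.05j)]] + [[-0.16-0.00j, 0.11+0.00j, 0.49-0.00j], [(-1.04-0j), 0.69+0.00j, (3.12-0j)], [(-0.13-0j), (0.08+0j), (0.38-0j)]]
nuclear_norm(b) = 9.41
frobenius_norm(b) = 7.24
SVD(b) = [[-0.95, 0.26, -0.18], [-0.29, -0.94, 0.18], [-0.12, 0.22, 0.97]] @ diag([6.856325977529254, 2.3006649841087485, 0.25126623480566046]) @ [[-0.30, -0.13, 0.95], [0.84, -0.50, 0.20], [0.45, 0.86, 0.26]]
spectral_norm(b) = 6.86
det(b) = 3.96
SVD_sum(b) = [[1.96,0.82,-6.16], [0.59,0.25,-1.87], [0.25,0.1,-0.77]] + [[0.5, -0.3, 0.12], [-1.82, 1.08, -0.44], [0.42, -0.25, 0.10]] + [[-0.02, -0.04, -0.01], [0.02, 0.04, 0.01], [0.11, 0.21, 0.06]]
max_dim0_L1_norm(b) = 8.95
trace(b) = 3.20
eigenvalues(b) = [(1.15+1.75j), (1.15-1.75j), (0.9+0j)]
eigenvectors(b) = [[(0.26-0.62j),0.26+0.62j,(0.15+0j)],[(0.7+0j),0.70-0.00j,0.98+0.00j],[(-0.07-0.21j),(-0.07+0.21j),0.12+0.00j]]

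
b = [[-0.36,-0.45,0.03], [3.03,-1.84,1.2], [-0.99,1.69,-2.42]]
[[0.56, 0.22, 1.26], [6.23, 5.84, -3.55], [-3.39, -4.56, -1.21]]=b @ [[0.98,0.94,-2.07], [-2.05,-1.19,-1.11], [-0.43,0.67,0.57]]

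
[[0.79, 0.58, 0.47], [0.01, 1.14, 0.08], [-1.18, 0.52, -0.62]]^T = [[0.79, 0.01, -1.18], [0.58, 1.14, 0.52], [0.47, 0.08, -0.62]]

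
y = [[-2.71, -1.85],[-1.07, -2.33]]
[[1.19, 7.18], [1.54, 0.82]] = y@ [[0.02, -3.51], [-0.67, 1.26]]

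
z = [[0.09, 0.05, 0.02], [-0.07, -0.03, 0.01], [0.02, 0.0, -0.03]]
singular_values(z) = [0.13, 0.04, 0.0]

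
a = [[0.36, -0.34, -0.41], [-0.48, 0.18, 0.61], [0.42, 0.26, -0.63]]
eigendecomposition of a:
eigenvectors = [[-0.17, 0.74, 0.8], [0.5, -0.67, 0.14], [-0.85, 0.11, 0.59]]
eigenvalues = [-0.7, 0.61, 0.0]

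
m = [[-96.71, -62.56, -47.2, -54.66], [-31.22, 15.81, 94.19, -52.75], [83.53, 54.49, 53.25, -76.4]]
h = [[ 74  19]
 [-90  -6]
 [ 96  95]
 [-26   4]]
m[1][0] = -31.22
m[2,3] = -76.4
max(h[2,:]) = 96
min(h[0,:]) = 19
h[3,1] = 4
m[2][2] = 53.25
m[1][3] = -52.75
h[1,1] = -6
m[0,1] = -62.56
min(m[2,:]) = -76.4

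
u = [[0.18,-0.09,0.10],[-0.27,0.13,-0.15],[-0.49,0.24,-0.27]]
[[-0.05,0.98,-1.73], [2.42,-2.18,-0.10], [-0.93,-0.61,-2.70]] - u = [[-0.23, 1.07, -1.83], [2.69, -2.31, 0.05], [-0.44, -0.85, -2.43]]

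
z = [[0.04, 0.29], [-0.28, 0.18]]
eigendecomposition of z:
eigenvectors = [[(0.71+0j), (0.71-0j)], [0.17+0.68j, (0.17-0.68j)]]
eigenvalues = [(0.11+0.28j), (0.11-0.28j)]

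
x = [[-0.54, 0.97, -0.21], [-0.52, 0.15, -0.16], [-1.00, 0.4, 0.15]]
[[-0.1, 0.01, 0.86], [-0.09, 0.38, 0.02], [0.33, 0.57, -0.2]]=x @ [[-0.15, -0.8, 0.48], [0.05, -0.49, 0.99], [1.09, -0.24, -0.77]]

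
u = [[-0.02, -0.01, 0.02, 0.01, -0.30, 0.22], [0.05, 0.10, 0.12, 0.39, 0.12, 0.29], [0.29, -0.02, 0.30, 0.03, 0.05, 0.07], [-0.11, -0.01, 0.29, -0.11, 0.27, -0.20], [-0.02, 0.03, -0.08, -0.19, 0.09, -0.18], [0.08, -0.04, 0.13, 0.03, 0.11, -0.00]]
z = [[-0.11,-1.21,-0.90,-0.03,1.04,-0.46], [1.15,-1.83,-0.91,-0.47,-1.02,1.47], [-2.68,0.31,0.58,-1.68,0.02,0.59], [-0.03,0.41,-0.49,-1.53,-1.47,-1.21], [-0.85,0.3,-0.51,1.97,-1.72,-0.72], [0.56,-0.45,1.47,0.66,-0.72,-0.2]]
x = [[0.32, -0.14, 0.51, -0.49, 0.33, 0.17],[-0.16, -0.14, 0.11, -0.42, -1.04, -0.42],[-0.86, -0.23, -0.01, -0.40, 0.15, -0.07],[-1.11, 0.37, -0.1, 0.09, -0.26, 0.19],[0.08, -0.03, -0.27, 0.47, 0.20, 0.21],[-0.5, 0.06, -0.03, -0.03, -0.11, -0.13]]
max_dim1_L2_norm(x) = 1.22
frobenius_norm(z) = 6.46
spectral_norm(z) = 3.67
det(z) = -174.66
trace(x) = 0.33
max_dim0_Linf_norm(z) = 2.68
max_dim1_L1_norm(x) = 2.29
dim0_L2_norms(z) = [3.09, 2.32, 2.15, 3.11, 2.79, 2.18]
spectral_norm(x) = 1.64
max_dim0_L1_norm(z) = 6.34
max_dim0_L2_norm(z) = 3.11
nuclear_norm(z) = 15.06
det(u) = -0.00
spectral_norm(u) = 0.65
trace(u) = 0.36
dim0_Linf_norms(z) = [2.68, 1.83, 1.47, 1.97, 1.72, 1.47]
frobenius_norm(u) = 0.97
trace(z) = -4.81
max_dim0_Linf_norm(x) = 1.11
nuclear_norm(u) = 1.91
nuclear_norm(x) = 4.56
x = u @ z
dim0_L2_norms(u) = [0.33, 0.11, 0.46, 0.45, 0.45, 0.46]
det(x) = 0.01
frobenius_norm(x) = 2.32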